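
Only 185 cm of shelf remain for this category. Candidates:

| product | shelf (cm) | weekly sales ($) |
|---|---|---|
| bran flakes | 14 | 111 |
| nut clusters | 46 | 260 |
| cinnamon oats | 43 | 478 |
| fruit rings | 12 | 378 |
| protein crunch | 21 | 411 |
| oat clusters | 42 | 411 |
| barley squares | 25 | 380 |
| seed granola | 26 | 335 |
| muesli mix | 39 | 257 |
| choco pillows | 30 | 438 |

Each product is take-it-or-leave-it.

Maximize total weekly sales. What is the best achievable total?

2531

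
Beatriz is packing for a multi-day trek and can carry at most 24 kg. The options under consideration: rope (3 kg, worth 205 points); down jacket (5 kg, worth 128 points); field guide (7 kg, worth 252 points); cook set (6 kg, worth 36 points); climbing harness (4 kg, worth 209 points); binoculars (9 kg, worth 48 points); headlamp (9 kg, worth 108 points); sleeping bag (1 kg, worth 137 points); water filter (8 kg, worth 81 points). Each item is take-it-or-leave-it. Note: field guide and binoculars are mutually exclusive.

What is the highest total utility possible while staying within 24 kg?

931

The ratio ordering already packs tightly: rope + down jacket + field guide + climbing harness + sleeping bag, 20 kg, 931.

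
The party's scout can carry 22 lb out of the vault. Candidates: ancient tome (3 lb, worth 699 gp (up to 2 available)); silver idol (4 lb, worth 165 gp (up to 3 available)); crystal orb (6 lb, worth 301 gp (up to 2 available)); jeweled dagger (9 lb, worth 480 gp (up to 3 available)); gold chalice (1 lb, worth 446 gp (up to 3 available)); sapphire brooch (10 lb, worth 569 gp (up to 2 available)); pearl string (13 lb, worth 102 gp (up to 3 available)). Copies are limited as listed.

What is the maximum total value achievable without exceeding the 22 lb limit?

3381

Filling by ratio: 2×ancient tome + 3×gold chalice + sapphire brooch for 3305, with 3 lb left unused.
Replace sapphire brooch with silver idol + jeweled dagger: the trade gains 76 net, giving 3381 at 22 lb.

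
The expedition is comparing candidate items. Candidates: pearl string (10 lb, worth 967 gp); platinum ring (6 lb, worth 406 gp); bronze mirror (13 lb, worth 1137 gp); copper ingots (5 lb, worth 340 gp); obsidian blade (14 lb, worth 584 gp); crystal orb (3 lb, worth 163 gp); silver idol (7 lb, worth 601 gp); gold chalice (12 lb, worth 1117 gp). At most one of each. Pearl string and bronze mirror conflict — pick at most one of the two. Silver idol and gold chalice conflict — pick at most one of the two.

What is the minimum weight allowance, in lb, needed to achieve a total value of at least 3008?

Look for the lowest-weight combination reaching 3008.
Taking platinum ring + bronze mirror + copper ingots + crystal orb + gold chalice gives 3163 (≥ 3008) for 39 lb.
Any bundle with less than 39 lb falls short of 3008.

39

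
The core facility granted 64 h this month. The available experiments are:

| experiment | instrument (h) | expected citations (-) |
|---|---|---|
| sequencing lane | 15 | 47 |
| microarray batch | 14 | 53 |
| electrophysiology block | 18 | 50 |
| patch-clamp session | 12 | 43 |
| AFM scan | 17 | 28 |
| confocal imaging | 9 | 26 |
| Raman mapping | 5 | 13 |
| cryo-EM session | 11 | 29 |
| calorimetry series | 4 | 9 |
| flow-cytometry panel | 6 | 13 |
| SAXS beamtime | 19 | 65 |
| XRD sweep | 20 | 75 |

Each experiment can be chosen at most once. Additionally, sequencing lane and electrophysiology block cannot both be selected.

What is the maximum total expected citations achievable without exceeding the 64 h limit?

222

Filling by ratio: sequencing lane + microarray batch + patch-clamp session + XRD sweep for 218, with 3 h left unused.
Dropping sequencing lane and patch-clamp session frees 27 h; slotting in cryo-EM session + SAXS beamtime (30 h) lifts the total to 222 at 64 h.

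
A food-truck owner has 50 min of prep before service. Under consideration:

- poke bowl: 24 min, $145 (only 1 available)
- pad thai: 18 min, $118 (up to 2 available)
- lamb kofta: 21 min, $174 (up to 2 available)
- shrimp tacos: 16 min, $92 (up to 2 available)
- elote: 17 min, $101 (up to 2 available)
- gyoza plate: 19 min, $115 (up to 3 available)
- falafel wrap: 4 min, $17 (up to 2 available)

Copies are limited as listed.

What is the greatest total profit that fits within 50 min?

382

Best packing: 2×lamb kofta + 2×falafel wrap — 50 min, 382 total.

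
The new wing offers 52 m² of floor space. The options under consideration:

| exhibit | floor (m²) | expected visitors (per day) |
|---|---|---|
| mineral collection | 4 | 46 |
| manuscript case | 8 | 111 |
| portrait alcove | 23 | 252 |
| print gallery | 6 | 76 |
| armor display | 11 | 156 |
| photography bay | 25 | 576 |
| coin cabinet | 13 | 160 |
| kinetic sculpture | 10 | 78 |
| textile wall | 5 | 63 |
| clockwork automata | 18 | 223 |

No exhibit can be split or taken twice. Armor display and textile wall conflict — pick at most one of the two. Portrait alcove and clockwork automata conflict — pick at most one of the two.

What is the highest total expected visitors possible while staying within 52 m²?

A density-first pass picks manuscript case + print gallery + armor display + photography bay — 919 at 50 m².
Dropping armor display frees 11 m²; slotting in coin cabinet (13 m²) lifts the total to 923 at 52 m².
The closest alternative, manuscript case + print gallery + armor display + photography bay, reaches only 919.

923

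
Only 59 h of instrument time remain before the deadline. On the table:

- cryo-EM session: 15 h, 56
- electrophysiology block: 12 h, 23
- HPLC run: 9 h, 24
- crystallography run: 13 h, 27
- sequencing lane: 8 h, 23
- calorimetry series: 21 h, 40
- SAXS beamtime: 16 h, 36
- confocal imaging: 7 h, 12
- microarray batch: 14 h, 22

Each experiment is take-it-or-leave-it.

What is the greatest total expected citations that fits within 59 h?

154

The ratio heuristic lands on cryo-EM session + HPLC run + sequencing lane + SAXS beamtime + confocal imaging (151) but leaves 4 h idle.
Dropping HPLC run frees 9 h; slotting in crystallography run (13 h) lifts the total to 154 at 59 h.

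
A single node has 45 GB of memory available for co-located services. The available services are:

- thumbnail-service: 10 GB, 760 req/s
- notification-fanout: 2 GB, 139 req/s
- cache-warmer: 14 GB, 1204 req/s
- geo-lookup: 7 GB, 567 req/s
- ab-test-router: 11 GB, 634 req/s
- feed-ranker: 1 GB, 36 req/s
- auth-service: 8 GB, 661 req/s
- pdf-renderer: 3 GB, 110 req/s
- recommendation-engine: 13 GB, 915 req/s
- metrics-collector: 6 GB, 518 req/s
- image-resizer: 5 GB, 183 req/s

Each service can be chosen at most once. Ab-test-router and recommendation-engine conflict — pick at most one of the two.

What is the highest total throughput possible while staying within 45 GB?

Best packing: thumbnail-service + cache-warmer + geo-lookup + auth-service + metrics-collector — 45 GB, 3710 total.
Every other selection either busts 45 GB or breaks a pairing rule or fails to beat 3710.

3710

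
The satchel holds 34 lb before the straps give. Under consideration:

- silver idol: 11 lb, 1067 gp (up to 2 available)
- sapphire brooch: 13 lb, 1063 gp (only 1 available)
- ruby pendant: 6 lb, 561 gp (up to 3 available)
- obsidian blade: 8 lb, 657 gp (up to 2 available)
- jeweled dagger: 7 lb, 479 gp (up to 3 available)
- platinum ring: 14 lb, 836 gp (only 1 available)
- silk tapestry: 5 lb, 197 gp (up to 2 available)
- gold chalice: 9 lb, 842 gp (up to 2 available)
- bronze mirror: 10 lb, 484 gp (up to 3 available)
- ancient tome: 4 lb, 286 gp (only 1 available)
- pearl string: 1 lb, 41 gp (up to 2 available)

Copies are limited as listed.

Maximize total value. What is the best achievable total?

Greedy by ratio would take 2×silver idol + gold chalice + 2×pearl string: 33 lb used, total 3058.
Replace gold chalice and 2×pearl string with 2×ruby pendant: the trade gains 198 net, giving 3256 at 34 lb.
That's the maximum — no swap from here does better than 3256.

3256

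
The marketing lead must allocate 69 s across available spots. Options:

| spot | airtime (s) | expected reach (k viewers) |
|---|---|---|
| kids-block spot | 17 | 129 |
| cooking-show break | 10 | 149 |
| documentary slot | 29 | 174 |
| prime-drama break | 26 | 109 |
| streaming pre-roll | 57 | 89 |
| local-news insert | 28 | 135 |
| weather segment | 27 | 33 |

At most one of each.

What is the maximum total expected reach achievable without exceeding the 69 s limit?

458

Greedy by ratio would take kids-block spot + cooking-show break + documentary slot: 56 s used, total 452.
Replace kids-block spot with local-news insert: the trade gains 6 net, giving 458 at 67 s.
Every other selection either busts 69 s or fails to beat 458.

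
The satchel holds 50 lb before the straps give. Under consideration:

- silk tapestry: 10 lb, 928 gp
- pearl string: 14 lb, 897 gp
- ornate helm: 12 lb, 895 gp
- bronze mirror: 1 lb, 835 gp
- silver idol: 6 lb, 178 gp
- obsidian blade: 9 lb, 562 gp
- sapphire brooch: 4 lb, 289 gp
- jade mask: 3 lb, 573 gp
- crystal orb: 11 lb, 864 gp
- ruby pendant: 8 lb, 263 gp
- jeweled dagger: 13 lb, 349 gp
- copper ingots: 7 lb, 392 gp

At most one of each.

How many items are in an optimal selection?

7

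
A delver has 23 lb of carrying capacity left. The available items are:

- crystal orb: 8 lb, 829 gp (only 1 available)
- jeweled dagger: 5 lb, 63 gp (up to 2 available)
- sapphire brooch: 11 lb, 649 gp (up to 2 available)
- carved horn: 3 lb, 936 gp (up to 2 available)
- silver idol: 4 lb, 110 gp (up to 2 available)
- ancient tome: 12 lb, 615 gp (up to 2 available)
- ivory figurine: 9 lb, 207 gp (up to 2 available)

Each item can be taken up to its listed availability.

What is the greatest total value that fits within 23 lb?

Crystal orb + 2×carved horn + 2×silver idol uses 22 of the 23 lb and totals 2921.

2921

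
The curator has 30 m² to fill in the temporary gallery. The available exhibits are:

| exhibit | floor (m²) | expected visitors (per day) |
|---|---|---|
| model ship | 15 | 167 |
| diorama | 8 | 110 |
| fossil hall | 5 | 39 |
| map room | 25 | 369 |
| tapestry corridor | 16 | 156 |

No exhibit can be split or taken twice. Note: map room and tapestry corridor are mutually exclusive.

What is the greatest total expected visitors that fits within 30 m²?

408

Ranking by ratio (expected visitors/m²): map room 14.76, diorama 13.75, model ship 11.13.
The ratio ordering already packs tightly: fossil hall + map room, 30 m², 408.
An exhaustive check of the 32 subsets confirms 408.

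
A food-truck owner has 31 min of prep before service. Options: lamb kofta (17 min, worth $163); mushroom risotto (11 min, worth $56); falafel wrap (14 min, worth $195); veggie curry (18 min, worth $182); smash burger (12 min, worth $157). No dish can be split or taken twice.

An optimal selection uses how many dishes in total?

Best achievable profit is 358.
lamb kofta + falafel wrap hits 358 at 31 min.
Any selection reaching 358 contains exactly 2 dishes.

2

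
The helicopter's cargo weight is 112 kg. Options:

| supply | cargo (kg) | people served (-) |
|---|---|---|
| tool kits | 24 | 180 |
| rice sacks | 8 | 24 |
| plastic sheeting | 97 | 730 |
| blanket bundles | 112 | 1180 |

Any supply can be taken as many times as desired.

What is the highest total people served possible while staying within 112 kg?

1180

Ranking by ratio (people served/kg): blanket bundles 10.54, plastic sheeting 7.53, tool kits 7.50.
Blanket bundles uses 112 of the 112 kg and totals 1180.
That's the maximum — no swap from here does better than 1180.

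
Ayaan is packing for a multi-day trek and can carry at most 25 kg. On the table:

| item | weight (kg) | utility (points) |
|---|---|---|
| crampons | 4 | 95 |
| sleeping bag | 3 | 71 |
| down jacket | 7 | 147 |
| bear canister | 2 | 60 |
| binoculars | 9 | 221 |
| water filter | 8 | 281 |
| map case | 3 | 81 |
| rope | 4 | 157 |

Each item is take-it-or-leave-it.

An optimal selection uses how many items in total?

The maximum utility within 25 kg is 754.
For example crampons + binoculars + water filter + rope achieves it, using 25 kg.
Any selection reaching 754 contains exactly 4 items.

4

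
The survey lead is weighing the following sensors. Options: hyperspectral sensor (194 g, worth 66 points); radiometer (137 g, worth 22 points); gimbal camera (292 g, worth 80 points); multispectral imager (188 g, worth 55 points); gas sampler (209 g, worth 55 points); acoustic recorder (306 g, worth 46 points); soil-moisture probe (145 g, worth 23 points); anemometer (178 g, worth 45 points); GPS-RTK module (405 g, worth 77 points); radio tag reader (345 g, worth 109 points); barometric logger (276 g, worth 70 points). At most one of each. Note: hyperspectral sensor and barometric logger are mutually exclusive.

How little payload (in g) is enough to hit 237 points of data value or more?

825

Need the lightest bundle worth ≥ 237.
Taking gimbal camera + multispectral imager + radio tag reader gives 244 (≥ 237) for 825 g.
Below 825 g the best achievable stays under 237.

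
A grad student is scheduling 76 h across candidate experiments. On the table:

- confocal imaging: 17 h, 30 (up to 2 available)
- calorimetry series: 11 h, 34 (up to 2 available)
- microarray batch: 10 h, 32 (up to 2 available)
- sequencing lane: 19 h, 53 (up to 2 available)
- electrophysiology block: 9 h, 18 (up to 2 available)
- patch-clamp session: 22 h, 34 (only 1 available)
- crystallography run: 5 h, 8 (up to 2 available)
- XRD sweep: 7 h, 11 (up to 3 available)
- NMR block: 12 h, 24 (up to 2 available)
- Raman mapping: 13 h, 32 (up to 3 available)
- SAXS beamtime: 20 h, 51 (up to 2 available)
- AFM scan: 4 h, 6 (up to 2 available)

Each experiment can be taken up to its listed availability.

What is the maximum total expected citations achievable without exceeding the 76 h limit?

217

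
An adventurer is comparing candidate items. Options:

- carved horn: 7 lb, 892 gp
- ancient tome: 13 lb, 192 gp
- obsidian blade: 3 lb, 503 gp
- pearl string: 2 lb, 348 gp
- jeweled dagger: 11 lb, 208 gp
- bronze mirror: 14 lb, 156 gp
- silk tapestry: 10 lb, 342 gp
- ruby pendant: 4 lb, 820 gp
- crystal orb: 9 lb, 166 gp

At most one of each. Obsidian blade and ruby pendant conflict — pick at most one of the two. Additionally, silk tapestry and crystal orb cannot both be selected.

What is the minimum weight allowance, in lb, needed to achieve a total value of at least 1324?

10

Minimise lb subject to total value ≥ 1324.
carved horn + obsidian blade reaches 1395 using 10 lb.
No combination under 10 lb hits 1324.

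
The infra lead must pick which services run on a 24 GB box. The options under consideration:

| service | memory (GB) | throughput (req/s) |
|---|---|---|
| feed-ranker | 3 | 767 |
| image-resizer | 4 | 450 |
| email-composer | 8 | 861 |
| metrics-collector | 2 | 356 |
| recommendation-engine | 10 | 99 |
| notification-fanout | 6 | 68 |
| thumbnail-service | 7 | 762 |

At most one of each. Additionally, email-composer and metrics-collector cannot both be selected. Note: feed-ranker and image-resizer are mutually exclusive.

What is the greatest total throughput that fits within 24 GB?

Taking feed-ranker + email-composer + notification-fanout + thumbnail-service: 24 GB used, 2458 in throughput.
Runner-up feed-ranker + email-composer + thumbnail-service tops out at 2390.

2458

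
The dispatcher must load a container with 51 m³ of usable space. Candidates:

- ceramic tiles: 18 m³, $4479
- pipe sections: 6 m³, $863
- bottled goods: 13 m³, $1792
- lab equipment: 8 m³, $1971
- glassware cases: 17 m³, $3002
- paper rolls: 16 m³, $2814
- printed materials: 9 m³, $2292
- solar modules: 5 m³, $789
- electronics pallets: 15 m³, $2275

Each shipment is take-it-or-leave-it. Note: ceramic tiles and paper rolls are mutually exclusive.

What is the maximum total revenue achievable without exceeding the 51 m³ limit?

11017

Taking ceramic tiles + lab equipment + printed materials + electronics pallets: 50 m³ used, 11017 in revenue.
Runner-up ceramic tiles + pipe sections + glassware cases + printed materials tops out at 10636.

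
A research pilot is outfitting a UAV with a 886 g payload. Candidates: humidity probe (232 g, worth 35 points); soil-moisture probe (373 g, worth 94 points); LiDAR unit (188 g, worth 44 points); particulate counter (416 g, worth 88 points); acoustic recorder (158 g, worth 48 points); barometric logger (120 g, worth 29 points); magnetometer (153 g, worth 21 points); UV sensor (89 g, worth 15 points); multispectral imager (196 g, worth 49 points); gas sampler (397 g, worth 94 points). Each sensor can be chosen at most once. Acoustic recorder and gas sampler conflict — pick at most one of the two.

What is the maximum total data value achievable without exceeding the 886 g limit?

220

Ranking by ratio (data value/g): acoustic recorder 0.30, soil-moisture probe 0.25, multispectral imager 0.25.
Soil-moisture probe + acoustic recorder + barometric logger + multispectral imager uses 847 of the 886 g and totals 220.
Next best is soil-moisture probe + LiDAR unit + barometric logger + multispectral imager at 216 (877 g) — short by 4.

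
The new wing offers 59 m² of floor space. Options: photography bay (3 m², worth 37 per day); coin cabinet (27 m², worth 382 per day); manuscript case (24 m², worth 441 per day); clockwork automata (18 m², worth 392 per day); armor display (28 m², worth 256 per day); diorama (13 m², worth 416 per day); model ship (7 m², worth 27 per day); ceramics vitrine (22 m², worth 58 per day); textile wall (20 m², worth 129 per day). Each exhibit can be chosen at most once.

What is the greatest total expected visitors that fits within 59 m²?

Photography bay + manuscript case + clockwork automata + diorama uses 58 of the 59 m² and totals 1286.
Next best is manuscript case + clockwork automata + diorama at 1249 (55 m²) — short by 37.

1286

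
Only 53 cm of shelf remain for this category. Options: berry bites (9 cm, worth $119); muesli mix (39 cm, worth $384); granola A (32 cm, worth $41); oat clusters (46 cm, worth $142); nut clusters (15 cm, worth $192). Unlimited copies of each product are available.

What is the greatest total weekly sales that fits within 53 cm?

668

A density-first pass picks 5×berry bites — 595 at 45 cm.
The 9 cm tied up in berry bites is better spent on nut clusters — total rises to 668 (51 cm).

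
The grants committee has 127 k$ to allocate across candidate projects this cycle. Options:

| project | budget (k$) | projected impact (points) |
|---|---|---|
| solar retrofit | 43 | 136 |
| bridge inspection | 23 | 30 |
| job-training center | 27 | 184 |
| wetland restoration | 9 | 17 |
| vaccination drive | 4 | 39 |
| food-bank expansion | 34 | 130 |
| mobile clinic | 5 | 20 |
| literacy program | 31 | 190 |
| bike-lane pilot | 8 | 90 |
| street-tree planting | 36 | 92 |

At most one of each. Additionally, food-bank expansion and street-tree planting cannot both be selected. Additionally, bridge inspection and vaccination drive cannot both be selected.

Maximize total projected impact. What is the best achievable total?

676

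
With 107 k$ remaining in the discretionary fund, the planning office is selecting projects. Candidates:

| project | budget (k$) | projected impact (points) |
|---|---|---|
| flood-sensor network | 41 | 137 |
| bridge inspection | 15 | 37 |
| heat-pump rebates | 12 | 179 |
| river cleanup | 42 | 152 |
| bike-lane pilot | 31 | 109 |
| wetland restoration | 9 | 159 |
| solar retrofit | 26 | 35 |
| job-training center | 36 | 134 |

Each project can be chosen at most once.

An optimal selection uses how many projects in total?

4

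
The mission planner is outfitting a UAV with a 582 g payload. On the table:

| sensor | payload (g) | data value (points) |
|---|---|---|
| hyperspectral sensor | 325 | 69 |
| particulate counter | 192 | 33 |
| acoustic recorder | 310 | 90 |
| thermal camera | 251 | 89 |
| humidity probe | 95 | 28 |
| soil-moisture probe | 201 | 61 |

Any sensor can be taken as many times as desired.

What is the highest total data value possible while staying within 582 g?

Taking the top-ratio sensors first gives 2×thermal camera for 178 (502 g).
Replace thermal camera with acoustic recorder: the trade gains 1 net, giving 179 at 561 g.

179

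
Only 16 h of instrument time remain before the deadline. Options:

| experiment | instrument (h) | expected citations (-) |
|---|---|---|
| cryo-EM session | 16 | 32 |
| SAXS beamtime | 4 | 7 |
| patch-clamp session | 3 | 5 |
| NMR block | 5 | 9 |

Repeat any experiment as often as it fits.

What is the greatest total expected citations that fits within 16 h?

Cryo-EM session uses 16 of the 16 h and totals 32.
No other feasible combination exceeds 32.

32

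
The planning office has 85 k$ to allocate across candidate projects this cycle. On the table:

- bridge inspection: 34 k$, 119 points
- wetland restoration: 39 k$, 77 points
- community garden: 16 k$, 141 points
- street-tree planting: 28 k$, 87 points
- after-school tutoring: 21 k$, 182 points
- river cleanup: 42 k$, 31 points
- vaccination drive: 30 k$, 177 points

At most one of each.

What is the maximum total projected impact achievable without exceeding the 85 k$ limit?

Community garden + after-school tutoring + vaccination drive uses 67 of the 85 k$ and totals 500.
An exhaustive check of the 128 subsets confirms 500.

500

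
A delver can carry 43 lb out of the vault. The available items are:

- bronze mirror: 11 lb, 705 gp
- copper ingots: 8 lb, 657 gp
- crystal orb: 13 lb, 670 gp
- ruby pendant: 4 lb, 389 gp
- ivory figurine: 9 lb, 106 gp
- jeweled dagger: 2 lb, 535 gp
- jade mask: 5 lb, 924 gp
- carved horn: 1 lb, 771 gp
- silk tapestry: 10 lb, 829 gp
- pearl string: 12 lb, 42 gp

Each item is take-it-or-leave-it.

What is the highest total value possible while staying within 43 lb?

4810

Taking bronze mirror + copper ingots + ruby pendant + jeweled dagger + jade mask + carved horn + silk tapestry: 41 lb used, 4810 in value.
The spare 2 lb is too small for any remaining item, and no exchange beats 4810.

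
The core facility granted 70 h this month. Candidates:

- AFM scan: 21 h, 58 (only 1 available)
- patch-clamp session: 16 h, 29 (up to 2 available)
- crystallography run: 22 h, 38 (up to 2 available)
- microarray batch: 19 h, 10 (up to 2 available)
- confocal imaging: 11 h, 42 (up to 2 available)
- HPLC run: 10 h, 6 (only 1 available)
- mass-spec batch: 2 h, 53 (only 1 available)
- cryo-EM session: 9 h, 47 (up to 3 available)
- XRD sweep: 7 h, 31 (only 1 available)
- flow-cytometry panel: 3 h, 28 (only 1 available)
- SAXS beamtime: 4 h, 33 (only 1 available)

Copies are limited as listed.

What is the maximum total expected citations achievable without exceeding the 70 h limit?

Taking 2×confocal imaging + mass-spec batch + 3×cryo-EM session + XRD sweep + flow-cytometry panel + SAXS beamtime: 65 h used, 370 in expected citations.

370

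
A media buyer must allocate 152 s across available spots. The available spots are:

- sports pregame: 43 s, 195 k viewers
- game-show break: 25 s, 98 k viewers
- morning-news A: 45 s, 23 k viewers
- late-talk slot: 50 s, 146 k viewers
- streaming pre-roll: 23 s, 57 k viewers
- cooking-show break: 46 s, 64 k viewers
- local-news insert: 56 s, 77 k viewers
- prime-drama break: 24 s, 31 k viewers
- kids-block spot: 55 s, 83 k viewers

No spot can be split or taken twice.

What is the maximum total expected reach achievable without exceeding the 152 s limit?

Sports pregame + game-show break + late-talk slot + streaming pre-roll uses 141 of the 152 s and totals 496.
The closest alternative, sports pregame + game-show break + late-talk slot + prime-drama break, reaches only 470.

496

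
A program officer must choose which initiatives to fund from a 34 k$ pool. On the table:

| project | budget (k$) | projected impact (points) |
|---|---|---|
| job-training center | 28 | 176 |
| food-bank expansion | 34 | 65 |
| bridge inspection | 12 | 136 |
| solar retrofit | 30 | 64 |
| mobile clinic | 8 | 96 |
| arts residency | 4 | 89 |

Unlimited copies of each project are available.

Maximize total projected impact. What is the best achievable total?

By projected impact per k$: arts residency 22.25, mobile clinic 12.00, bridge inspection 11.33 lead.
The ratio ordering already packs tightly: 8×arts residency, 32 k$, 712.
That's the maximum — no swap from here does better than 712.

712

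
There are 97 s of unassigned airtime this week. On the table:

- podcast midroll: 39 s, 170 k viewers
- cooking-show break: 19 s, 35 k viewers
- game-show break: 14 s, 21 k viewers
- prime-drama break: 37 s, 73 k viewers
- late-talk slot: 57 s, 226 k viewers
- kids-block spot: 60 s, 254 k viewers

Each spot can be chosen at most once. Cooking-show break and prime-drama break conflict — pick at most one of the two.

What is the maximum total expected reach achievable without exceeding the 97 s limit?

396

Podcast midroll + late-talk slot uses 96 of the 97 s and totals 396.
The spare 1 s is too small for any remaining spot, and no feasible exchange beats 396.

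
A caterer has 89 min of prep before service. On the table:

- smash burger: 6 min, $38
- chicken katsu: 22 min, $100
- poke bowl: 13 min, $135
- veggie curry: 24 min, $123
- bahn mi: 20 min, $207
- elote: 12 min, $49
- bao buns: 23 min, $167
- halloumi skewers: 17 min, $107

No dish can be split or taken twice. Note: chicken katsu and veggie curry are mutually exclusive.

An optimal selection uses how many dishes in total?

5

Best achievable profit is 670.
For example smash burger + poke bowl + veggie curry + bahn mi + bao buns achieves it, using 86 min.
Every optimal selection uses 5 dishes.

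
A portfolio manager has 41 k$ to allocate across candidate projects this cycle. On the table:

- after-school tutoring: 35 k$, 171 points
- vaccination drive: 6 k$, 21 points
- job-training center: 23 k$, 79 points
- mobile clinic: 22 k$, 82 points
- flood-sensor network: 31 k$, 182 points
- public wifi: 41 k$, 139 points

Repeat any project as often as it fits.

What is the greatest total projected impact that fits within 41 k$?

Density check — flood-sensor network 5.87, after-school tutoring 4.89, mobile clinic 3.73 are the best per k$.
Vaccination drive + flood-sensor network uses 37 of the 41 k$ and totals 203.
Every other selection either busts 41 k$ or fails to beat 203.

203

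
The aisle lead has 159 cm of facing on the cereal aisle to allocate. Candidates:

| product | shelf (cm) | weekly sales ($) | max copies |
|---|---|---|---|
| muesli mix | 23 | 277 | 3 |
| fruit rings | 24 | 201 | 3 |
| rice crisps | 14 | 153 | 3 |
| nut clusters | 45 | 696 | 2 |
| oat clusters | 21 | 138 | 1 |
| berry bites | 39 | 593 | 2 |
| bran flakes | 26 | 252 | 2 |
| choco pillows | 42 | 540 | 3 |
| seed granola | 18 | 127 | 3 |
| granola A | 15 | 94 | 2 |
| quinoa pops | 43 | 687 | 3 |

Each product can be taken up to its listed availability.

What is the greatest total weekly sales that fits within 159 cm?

2376

A density-first pass picks muesli mix + 3×quinoa pops — 2338 at 152 cm.
The 66 cm tied up in muesli mix and quinoa pops is better spent on 2×rice crisps + nut clusters — total rises to 2376 (159 cm).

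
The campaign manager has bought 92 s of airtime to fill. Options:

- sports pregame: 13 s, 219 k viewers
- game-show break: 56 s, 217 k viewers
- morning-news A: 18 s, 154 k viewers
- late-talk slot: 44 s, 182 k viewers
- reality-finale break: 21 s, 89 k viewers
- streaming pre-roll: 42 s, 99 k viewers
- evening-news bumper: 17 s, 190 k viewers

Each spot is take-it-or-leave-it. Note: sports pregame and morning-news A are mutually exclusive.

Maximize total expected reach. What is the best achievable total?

626

Ranking by ratio (expected reach/s): sports pregame 16.85, evening-news bumper 11.18, morning-news A 8.56, reality-finale break 4.24.
Sports pregame + game-show break + evening-news bumper uses 86 of the 92 s and totals 626.
Runner-up sports pregame + late-talk slot + evening-news bumper tops out at 591.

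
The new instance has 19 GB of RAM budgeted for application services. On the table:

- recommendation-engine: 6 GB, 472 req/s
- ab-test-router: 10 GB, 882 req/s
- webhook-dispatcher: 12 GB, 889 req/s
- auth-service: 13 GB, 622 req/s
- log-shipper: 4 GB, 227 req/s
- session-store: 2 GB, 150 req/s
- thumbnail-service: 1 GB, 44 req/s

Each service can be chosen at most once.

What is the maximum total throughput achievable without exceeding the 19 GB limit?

The ratio ordering already packs tightly: recommendation-engine + ab-test-router + session-store + thumbnail-service, 19 GB, 1548.

1548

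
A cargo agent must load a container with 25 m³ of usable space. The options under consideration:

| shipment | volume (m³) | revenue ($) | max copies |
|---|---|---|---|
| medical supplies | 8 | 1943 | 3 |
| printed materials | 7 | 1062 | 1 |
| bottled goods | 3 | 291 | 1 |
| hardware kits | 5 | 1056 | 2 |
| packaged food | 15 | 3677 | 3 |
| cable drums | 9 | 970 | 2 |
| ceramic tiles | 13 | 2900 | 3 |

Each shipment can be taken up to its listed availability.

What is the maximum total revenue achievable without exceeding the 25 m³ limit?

By revenue per m³: packaged food 245.13, medical supplies 242.88, ceramic tiles 223.08 lead.
A density-first pass picks medical supplies + packaged food — 5620 at 23 m³.
Replace packaged food with 2×medical supplies: the trade gains 209 net, giving 5829 at 24 m³.
Every other selection either busts 25 m³ or exceeds an availability limit or fails to beat 5829.

5829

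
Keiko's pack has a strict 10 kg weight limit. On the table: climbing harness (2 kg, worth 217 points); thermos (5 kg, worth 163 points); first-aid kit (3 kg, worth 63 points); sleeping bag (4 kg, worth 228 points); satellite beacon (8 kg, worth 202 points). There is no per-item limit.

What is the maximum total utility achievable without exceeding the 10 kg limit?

By utility per kg: climbing harness 108.50, sleeping bag 57.00, thermos 32.60 lead.
Best packing: 5×climbing harness — 10 kg, 1085 total.
That's the maximum — no swap from here does better than 1085.

1085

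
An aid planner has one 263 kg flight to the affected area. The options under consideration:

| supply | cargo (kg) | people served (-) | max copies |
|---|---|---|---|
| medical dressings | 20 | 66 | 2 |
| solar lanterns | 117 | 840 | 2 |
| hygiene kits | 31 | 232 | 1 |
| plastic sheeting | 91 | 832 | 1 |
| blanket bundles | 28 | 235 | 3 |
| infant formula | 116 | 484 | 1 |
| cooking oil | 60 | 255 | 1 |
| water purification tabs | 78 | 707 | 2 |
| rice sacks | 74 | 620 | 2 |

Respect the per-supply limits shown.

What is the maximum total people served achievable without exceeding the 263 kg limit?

2269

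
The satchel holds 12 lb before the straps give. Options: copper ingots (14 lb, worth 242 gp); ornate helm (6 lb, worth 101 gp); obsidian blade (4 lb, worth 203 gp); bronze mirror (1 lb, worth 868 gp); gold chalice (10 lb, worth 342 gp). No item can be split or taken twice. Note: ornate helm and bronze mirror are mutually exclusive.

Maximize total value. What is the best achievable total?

1210

By value per lb: bronze mirror 868.00, obsidian blade 50.75, gold chalice 34.20, copper ingots 17.29 lead.
Best packing: bronze mirror + gold chalice — 11 lb, 1210 total.
That's the maximum — no feasible swap from here does better than 1210.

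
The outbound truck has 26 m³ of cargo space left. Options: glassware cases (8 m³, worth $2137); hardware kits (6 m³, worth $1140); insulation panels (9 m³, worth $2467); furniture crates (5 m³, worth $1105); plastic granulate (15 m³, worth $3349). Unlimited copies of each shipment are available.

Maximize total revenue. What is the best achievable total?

7071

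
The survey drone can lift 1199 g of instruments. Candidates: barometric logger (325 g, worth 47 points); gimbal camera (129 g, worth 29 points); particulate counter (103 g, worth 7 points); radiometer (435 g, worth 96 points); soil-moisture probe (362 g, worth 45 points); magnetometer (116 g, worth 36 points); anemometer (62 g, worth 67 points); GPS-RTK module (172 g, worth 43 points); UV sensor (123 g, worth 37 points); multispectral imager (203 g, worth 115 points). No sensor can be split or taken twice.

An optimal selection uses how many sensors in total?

6

Best achievable data value is 394.
One optimal bundle: radiometer + magnetometer + anemometer + GPS-RTK module + UV sensor + multispectral imager (1111 g).
Every optimal selection uses 6 sensors.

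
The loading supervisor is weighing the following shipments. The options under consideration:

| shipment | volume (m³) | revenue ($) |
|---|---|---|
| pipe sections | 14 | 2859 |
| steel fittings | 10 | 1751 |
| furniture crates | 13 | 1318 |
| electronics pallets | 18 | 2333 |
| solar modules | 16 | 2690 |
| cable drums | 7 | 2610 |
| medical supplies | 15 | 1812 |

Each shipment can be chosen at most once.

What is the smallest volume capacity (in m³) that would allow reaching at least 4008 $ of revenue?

17

Need the lightest bundle worth ≥ 4008.
Taking steel fittings + cable drums gives 4361 (≥ 4008) for 17 m³.
Any bundle with less than 17 m³ falls short of 4008.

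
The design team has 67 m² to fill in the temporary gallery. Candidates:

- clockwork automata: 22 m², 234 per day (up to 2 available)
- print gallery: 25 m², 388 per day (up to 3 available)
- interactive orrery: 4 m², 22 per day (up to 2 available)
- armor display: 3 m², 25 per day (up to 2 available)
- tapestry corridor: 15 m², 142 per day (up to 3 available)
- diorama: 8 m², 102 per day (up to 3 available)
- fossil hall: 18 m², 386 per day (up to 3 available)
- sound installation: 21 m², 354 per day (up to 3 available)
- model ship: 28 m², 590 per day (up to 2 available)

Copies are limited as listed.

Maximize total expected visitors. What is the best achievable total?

Taking the top-ratio exhibits first gives armor display + diorama + 3×fossil hall for 1285 (65 m²).
Dropping diorama and fossil hall frees 26 m²; slotting in model ship (28 m²) lifts the total to 1387 at 67 m².
Every other selection either busts 67 m² or exceeds an availability limit or fails to beat 1387.

1387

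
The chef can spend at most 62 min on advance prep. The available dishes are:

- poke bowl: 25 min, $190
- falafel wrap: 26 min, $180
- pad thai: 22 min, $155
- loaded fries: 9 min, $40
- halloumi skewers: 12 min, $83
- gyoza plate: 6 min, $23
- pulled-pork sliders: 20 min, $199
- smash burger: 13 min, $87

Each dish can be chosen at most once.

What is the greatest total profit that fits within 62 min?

Ranking by ratio (profit/min): pulled-pork sliders 9.95, poke bowl 7.60, pad thai 7.05.
Greedy by ratio would take poke bowl + halloumi skewers + pulled-pork sliders: 57 min used, total 472.
Replace halloumi skewers with smash burger: the trade gains 4 net, giving 476 at 58 min.
Every other selection either busts 62 min or fails to beat 476.

476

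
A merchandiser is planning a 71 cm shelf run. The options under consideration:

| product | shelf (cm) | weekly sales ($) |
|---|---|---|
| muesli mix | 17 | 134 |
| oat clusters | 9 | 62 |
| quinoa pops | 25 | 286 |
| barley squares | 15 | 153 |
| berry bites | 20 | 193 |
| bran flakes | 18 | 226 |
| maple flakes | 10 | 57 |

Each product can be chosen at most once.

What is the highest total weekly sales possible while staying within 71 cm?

727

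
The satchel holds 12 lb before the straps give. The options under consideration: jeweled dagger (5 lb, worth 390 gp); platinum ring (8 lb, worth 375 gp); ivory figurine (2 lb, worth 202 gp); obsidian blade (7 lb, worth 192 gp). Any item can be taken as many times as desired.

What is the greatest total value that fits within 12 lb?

1212

Best packing: 6×ivory figurine — 12 lb, 1212 total.
Every other selection either busts 12 lb or fails to beat 1212.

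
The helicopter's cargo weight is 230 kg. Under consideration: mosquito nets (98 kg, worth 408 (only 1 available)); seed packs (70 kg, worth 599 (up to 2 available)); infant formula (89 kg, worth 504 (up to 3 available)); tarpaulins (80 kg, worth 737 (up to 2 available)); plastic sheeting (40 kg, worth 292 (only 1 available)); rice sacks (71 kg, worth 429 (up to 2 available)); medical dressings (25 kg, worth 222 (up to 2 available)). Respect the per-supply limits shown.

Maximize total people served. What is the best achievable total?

2073

Greedy by ratio would take 2×tarpaulins + 2×medical dressings: 210 kg used, total 1918.
The 50 kg tied up in 2×medical dressings is better spent on seed packs — total rises to 2073 (230 kg).
That's the maximum — no swap from here does better than 2073.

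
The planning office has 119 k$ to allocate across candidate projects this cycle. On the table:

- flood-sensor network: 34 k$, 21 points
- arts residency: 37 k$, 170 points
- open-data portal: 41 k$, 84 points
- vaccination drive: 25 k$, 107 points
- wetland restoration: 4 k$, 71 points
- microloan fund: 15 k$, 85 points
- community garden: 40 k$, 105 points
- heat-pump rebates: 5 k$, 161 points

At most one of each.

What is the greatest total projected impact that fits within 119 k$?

Greedy by ratio would take arts residency + vaccination drive + wetland restoration + microloan fund + heat-pump rebates: 86 k$ used, total 594.
Replace microloan fund with community garden: the trade gains 20 net, giving 614 at 111 k$.
Runner-up arts residency + vaccination drive + wetland restoration + microloan fund + heat-pump rebates tops out at 594.

614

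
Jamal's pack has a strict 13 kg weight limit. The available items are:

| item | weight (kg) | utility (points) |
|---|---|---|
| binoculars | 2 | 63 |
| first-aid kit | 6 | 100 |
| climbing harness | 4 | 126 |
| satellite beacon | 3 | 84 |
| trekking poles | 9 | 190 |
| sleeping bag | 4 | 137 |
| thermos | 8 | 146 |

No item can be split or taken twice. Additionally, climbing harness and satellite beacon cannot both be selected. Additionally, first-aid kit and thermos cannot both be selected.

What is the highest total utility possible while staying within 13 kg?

327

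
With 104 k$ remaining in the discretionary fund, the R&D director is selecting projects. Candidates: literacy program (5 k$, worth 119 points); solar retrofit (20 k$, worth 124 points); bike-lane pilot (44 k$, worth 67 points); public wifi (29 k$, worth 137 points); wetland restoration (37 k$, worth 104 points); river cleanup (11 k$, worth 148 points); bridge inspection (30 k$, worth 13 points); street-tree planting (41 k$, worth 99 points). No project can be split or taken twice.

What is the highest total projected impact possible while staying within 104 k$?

632

Best packing: literacy program + solar retrofit + public wifi + wetland restoration + river cleanup — 102 k$, 632 total.
The closest alternative, literacy program + solar retrofit + public wifi + river cleanup + bridge inspection, reaches only 541.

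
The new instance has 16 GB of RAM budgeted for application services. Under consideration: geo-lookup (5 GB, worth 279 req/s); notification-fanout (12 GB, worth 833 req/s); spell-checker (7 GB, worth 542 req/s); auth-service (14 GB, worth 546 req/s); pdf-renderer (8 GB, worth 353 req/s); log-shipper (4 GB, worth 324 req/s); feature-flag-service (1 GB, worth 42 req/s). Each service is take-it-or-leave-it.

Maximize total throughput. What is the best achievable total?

1157

Taking the top-ratio services first gives geo-lookup + spell-checker + log-shipper for 1145 (16 GB).
Dropping geo-lookup and spell-checker frees 12 GB; slotting in notification-fanout (12 GB) lifts the total to 1157 at 16 GB.
Next best is geo-lookup + spell-checker + log-shipper at 1145 (16 GB) — short by 12.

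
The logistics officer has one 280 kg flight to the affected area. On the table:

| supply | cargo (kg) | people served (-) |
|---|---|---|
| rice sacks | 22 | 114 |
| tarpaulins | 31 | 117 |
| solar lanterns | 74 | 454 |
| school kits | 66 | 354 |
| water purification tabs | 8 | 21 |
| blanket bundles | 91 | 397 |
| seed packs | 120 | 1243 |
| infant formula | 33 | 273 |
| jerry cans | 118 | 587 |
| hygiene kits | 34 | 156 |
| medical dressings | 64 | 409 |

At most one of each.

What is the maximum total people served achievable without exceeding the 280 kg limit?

2220

A density-first pass picks rice sacks + seed packs + infant formula + hygiene kits + medical dressings — 2195 at 273 kg.
Dropping infant formula and hygiene kits frees 67 kg; slotting in solar lanterns (74 kg) lifts the total to 2220 at 280 kg.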